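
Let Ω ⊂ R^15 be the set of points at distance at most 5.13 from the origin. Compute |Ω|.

The n-ball volume is π^(n/2)·r^n/Γ(n/2+1). With n=15, r=5.13: V ≈ 1.71077e+10.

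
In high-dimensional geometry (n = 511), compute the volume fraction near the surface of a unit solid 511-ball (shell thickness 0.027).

1 - (1-0.027)^511 ≈ 0.9999991573 ≈ 99.999916%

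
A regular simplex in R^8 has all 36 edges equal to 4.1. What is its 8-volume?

For a regular n-simplex with edge a, V = (a^n / n!)·√((n+1)/2^n). With a=4.1, n=8: V ≈ 0.371323.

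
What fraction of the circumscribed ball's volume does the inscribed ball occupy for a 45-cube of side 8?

V_in/V_out = n^(-n/2) = 45^(-45/2) ≈ 6.34919e-38.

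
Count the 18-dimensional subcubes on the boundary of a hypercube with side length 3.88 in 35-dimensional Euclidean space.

Number of 18-faces = C(35,18) · 2^(35-18) = 4537567650 · 131072 = 594748067020800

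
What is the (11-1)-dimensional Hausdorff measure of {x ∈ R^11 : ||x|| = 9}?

|∂B_11(9)| = 8264970432·π^5/35 ≈ 7.22641e+10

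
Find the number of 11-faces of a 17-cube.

f_11(17-cube) = (17 choose 11) · 2^6 = 792064.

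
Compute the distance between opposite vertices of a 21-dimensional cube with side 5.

Diagonal = √21 · 5 ≈ 22.9129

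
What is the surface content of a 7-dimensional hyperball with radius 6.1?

S = n·V_n(r)/r = 7·V_7(6.1)/6.1 (volume-to-surface relation), giving 1.70395e+06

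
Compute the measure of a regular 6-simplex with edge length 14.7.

V = (14.7^6 / 6!) · √((6+1) / 2^6) ≈ 4634.8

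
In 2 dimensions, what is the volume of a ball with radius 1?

V_2(1) = π^(2/2) · (1)^2 / Γ(2/2 + 1) = π ≈ 3.14159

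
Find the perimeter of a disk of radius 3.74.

S_2(3.74) = 2·π^(2/2)·(3.74)^1 / Γ(2/2) = 2πr = 2π·3.74 ≈ 23.4991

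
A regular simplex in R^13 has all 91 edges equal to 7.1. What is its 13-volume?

Volume = 7.1^13 · √(14/2^13) / 13! ≈ 0.773477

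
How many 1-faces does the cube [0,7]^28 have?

Number of 1-faces = C(28,1)·2^(28-1) = 28·134217728 = 3758096384.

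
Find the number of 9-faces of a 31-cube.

f_9(31-cube) = (31 choose 9) · 2^22 = 84557483212800.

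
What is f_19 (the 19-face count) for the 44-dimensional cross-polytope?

Each 19-face is the convex hull of 20 vertices, one chosen as ±e_i from each of 20 distinct axes: 2^20·C(44,20) = 1846583597539000320.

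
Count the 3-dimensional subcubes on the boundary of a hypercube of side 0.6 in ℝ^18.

An n-cube has C(n,k)·2^(n-k) k-faces. Here C(18,3)·2^15 = 816·32768 = 26738688.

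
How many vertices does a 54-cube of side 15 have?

The 54-cube has 2^54 = 18014398509481984 vertices.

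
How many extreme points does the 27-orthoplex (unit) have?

The 27-dimensional cross-polytope has 2n = 2·27 = 54 vertices.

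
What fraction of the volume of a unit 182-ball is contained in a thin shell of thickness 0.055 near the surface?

Shell fraction = 1 - (1-0.055)^182 ≈ 0.999966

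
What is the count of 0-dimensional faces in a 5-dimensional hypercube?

An n-cube has C(n,k)·2^(n-k) k-faces. Here C(5,0)·2^5 = 1·32 = 32.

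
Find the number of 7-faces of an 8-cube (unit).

f_7(8-cube) = (8 choose 7) · 2^1 = 16.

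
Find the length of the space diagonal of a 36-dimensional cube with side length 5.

d = √(5² + 5² + ... + 5²) [36 terms] = √(36·5²) = 5√36 = 30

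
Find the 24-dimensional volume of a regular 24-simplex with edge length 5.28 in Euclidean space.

For a regular n-simplex with edge a, V = (a^n / n!)·√((n+1)/2^n). With a=5.28, n=24: V ≈ 4.33629e-10.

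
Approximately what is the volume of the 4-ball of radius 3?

Volume = π^{4/2}·(3)^4/Γ(3) = 81·π^2/2 ≈ 399.719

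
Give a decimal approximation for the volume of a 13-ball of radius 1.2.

Volume = π^{13/2}·(1.2)^13/Γ(15/2) ≈ 9.74311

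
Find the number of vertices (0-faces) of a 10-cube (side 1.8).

An n-cube has C(n,k)·2^(n-k) k-faces. Here C(10,0)·2^10 = 1·1024 = 1024.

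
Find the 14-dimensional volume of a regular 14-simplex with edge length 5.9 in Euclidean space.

For a regular n-simplex with edge a, V = (a^n / n!)·√((n+1)/2^n). With a=5.9, n=14: V ≈ 0.0214959.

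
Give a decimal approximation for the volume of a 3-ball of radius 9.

The n-ball volume is π^(n/2)·r^n/Γ(n/2+1). With n=3, r=9: V = 972·π ≈ 3053.63.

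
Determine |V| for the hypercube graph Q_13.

An n-cube has 2^n vertices; for n = 13 that is 2^13 = 8192.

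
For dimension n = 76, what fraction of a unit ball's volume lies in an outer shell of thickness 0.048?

1 - (1-0.048)^76 ≈ 0.976209 ≈ 97.62%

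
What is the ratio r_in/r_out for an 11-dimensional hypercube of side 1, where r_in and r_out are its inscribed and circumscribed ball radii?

Ratio = (s/2)/(s√11/2) = 11^(-1/2) ≈ 0.301511.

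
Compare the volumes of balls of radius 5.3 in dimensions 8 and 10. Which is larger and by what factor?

V_8(5.3) ≈ 2.52694e+06, V_10(5.3) ≈ 4.45992e+07. The 10-ball is larger by a factor of 17.65.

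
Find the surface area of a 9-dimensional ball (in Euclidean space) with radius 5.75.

|∂B_9(5.75)| ≈ 3.54734e+07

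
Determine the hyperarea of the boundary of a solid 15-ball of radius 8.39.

S = n·V_n(r)/r = 15·V_15(8.39)/8.39 (volume-to-surface relation), giving 4.89992e+13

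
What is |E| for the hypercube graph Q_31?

An n-cube has n·2^(n-1) edges. With n = 31: 31·1073741824 = 33285996544.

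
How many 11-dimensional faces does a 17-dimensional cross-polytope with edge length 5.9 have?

An n-cross-polytope has 2^(k+1)·C(n,k+1) k-faces. Here 2^12·C(17,12) = 4096·6188 = 25346048.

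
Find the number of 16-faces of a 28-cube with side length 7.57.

f_16(28-cube) = (28 choose 16) · 2^12 = 124607508480.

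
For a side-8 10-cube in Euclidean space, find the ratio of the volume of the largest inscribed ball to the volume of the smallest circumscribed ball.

V_in / V_out = (r_in/r_out)^10 = (1/√10)^10 = 10^(-10/2) ≈ 1e-05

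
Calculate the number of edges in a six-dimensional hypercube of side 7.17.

The 6-cube has n·2^(n-1) = 6·2^5 = 6·32 = 192 edges.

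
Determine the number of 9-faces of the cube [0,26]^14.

Number of 9-faces = C(14,9) · 2^(14-9) = 2002 · 32 = 64064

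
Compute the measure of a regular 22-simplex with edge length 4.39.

V_22 = √(23) · 4.39^22 / (22! · 2^(22/2)) ≈ 2.83783e-10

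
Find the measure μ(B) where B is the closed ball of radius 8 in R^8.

Volume = π^{8/2}·(8)^8/Γ(5) = 2097152·π^4/3 ≈ 6.80939e+07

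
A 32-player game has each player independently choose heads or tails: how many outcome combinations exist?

Number of vertices = 2^32 = 4294967296.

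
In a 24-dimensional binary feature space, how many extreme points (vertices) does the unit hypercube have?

Number of vertices = 2^24 = 16777216.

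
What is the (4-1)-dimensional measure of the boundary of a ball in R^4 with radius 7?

The surface area of an n-ball is 2π^(n/2) r^(n-1) / Γ(n/2). For n=4, r=7: 686·π^2 ≈ 6770.55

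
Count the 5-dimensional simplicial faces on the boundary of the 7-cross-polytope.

f_5(7-orthoplex) = 2^6 · (7 choose 6) = 448.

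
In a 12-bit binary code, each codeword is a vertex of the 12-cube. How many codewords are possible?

Number of vertices = 2^12 = 4096.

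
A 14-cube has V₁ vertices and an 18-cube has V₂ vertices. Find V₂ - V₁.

V₁ = 2^14 = 16384. V₂ = 2^18 = 262144. V₂ - V₁ = 245760.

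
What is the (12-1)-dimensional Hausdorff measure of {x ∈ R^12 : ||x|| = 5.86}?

The surface area of an n-ball is 2π^(n/2) r^(n-1) / Γ(n/2). For n=12, r=5.86: 4.48355e+09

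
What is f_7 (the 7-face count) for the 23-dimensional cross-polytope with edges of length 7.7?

Each 7-face is the convex hull of 8 vertices, one chosen as ±e_i from each of 8 distinct axes: 2^8·C(23,8) = 125520384.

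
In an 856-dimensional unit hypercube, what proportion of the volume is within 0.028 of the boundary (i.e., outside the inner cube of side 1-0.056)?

1 - (1 - 2·0.028)^856 = 1 - 0.944^856 ≈ 1 - 3.767e-22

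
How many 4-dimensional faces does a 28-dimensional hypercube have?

Choose 4 of 28 axes to span the face (C(28,4) = 20475 ways), then fix each of the remaining 24 coordinates at one of its two extreme values (2^24 = 16777216 ways): 20475·16777216 = 343513497600.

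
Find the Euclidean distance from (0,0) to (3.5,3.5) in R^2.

||(3.5,3.5,...,3.5)|| = √(2)·3.5 ≈ 4.94975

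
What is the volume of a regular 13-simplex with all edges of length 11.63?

V_13 = √(14) · 11.63^13 / (13! · 2^(13/2)) ≈ 472.743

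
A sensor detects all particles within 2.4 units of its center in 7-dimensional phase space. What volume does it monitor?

V_7(2.4) = π^(7/2) · (2.4)^7 / Γ(7/2 + 1) ≈ 2167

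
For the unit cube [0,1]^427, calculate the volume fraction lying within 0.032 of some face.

The inner cube has side 1-2·0.032 = 0.936 and volume (0.936)^427 ≈ 5.43e-13, so the shell holds 1 - 5.43e-13 of the volume.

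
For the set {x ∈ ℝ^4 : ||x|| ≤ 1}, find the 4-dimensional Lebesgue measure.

Volume = π^{4/2}·(1)^4/Γ(3) = π^2/2 ≈ 4.9348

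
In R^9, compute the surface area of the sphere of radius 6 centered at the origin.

|∂B_9(6)| = 17915904·π^4/35 ≈ 4.98621e+07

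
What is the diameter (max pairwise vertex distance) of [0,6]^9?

d = √(6² + 6² + ... + 6²) [9 terms] = √(9·6²) = 6√9 = 18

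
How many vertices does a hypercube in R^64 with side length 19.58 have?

Number of vertices = 2^64 = 18446744073709551616.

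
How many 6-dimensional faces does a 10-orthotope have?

Choose 6 of 10 axes to span the face (C(10,6) = 210 ways), then fix each of the remaining 4 coordinates at one of its two extreme values (2^4 = 16 ways): 210·16 = 3360.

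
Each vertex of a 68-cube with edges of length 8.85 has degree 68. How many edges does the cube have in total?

Each of the 2^68 = 295147905179352825856 vertices has degree 68; total edges = 68·2^68/2 = 10035028776097996079104.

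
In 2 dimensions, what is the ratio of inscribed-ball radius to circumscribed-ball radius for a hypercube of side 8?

For an n-cube of any side s, the inradius is s/2 and the circumradius is s√n/2, so the ratio is 1/√2 ≈ 0.707107.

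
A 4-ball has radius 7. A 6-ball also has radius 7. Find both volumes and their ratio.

V_4(7) ≈ 11848.5. V_6(7) ≈ 607976. Ratio V_4/V_6 ≈ 0.01949.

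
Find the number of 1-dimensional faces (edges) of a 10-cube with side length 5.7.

The 10-cube has n·2^(n-1) = 10·2^9 = 10·512 = 5120 edges.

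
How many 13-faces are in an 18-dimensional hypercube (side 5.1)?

f_13(18-cube) = (18 choose 13) · 2^5 = 274176.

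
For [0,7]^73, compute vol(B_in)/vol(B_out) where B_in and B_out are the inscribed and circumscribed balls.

V_in/V_out = n^(-n/2) = 73^(-73/2) ≈ 9.74351e-69.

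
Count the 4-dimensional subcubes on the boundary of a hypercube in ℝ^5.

Choose 4 of 5 axes to span the face (C(5,4) = 5 ways), then fix each of the remaining 1 coordinate at one of its two extreme values (2^1 = 2 ways): 5·2 = 10.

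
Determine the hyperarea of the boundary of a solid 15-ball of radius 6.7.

|∂B_15(6.7)| ≈ 2.10169e+12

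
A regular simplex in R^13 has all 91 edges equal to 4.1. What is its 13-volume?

V = (4.1^13 / 13!) · √((13+1) / 2^13) ≈ 0.000614156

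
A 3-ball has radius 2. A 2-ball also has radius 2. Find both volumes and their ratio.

V_3(2) ≈ 33.5103. V_2(2) ≈ 12.5664. Ratio V_3/V_2 ≈ 2.667.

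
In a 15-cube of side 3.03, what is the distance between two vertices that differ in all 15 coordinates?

||(3.03,3.03,...,3.03)|| = √(15)·3.03 ≈ 11.7351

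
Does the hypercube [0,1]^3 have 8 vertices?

True. The 3-cube has 2^3 = 8 vertices.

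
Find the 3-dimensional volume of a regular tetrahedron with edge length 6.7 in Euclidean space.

Volume = (√2/12) · 6.7³ = 35.4453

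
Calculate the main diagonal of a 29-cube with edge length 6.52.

The space diagonal of an n-cube of side s is s√n. Here 6.52·√29 ≈ 35.1113.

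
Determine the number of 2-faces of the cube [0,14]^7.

An n-cube has C(n,k)·2^(n-k) k-faces. Here C(7,2)·2^5 = 21·32 = 672.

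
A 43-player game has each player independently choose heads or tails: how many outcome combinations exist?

The 43-cube has 2^43 = 8796093022208 vertices.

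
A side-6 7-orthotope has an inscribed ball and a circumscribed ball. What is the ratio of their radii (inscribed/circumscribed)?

For an n-cube of any side s, the inradius is s/2 and the circumradius is s√n/2, so the ratio is 1/√7 ≈ 0.377964.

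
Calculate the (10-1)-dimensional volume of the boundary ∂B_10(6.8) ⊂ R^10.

S = n·V_n(r)/r = 10·V_10(6.8)/6.8 (volume-to-surface relation), giving 7.92772e+08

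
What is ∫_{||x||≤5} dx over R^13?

The n-ball volume is π^(n/2)·r^n/Γ(n/2+1). With n=13, r=5: V = 31250000000·π^6/27027 ≈ 1.11161e+09.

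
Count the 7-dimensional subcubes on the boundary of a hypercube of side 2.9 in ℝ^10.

Choose 7 of 10 axes to span the face (C(10,7) = 120 ways), then fix each of the remaining 3 coordinates at one of its two extreme values (2^3 = 8 ways): 120·8 = 960.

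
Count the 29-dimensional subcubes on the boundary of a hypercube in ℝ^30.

f_29(30-cube) = (30 choose 29) · 2^1 = 60.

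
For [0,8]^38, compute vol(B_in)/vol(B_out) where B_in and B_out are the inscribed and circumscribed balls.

Volume scales as r^n, and r_in/r_out = 1/√38, giving (1/√38)^38 ≈ 9.64077e-31.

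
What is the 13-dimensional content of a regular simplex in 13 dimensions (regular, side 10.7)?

Volume = 10.7^13 · √(14/2^13) / 13! ≈ 159.984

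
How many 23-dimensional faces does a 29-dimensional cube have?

Number of 23-faces = C(29,23) · 2^(29-23) = 475020 · 64 = 30401280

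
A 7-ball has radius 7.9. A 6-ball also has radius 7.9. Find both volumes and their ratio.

V_7(7.9) ≈ 9.0734e+06. V_6(7.9) ≈ 1.25621e+06. Ratio V_7/V_6 ≈ 7.223.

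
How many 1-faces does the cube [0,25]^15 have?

The 15-cube has n·2^(n-1) = 15·2^14 = 15·16384 = 245760 edges.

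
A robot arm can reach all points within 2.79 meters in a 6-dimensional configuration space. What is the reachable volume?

Volume = π^{6/2}·(2.79)^6/Γ(4) ≈ 2437.38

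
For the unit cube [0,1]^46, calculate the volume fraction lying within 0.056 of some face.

The inner cube has side 1-2·0.056 = 0.888 and volume (0.888)^46 ≈ 0.004236, so the shell holds 0.995764 of the volume.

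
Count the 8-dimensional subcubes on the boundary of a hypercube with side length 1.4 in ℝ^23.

Choose 8 of 23 axes to span the face (C(23,8) = 490314 ways), then fix each of the remaining 15 coordinates at one of its two extreme values (2^15 = 32768 ways): 490314·32768 = 16066609152.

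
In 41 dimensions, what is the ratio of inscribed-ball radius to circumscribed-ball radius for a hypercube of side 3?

Ratio = (s/2)/(s√41/2) = 41^(-1/2) ≈ 0.156174.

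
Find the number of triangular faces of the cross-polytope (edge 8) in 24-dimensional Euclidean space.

f_2(24-orthoplex) = 2^3 · (24 choose 3) = 16192.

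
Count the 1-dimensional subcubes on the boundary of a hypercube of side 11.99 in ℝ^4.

An n-cube has C(n,k)·2^(n-k) k-faces. Here C(4,1)·2^3 = 4·8 = 32.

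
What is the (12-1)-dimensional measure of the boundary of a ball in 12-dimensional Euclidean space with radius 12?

The surface area of an n-ball is 2π^(n/2) r^(n-1) / Γ(n/2). For n=12, r=12: 61917364224·π^6/5 ≈ 1.19053e+13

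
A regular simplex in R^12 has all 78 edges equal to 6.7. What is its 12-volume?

V = (6.7^12 / 12!) · √((12+1) / 2^12) ≈ 0.962393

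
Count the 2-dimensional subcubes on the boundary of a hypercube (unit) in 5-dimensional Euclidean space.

f_2(5-cube) = (5 choose 2) · 2^3 = 80.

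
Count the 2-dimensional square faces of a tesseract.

An n-cube has C(n,k)·2^(n-k) k-faces. Here C(4,2)·2^2 = 6·4 = 24.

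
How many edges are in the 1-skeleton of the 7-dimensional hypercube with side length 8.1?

The 7-cube has n·2^(n-1) = 7·2^6 = 7·64 = 448 edges.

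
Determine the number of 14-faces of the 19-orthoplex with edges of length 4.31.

Each 14-face is the convex hull of 15 vertices, one chosen as ±e_i from each of 15 distinct axes: 2^15·C(19,15) = 127008768.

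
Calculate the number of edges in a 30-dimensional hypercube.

Number of 1-faces = C(30,1)·2^(30-1) = 30·536870912 = 16106127360.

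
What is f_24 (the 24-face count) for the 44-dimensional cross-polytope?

Each 24-face is the convex hull of 25 vertices, one chosen as ±e_i from each of 25 distinct axes: 2^25·C(44,25) = 47272540096998408192.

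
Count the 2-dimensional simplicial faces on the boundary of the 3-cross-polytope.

An n-cross-polytope has 2^(k+1)·C(n,k+1) k-faces. Here 2^3·C(3,3) = 8·1 = 8.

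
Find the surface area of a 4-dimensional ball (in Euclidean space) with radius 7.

S_4(7) = 2·π^(4/2)·(7)^3 / Γ(4/2) = 686·π^2 ≈ 6770.55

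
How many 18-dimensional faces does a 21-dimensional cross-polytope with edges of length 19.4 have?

Each 18-face is the convex hull of 19 vertices, one chosen as ±e_i from each of 19 distinct axes: 2^19·C(21,19) = 110100480.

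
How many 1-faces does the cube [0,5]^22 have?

An n-cube has n·2^(n-1) edges. With n = 22: 22·2097152 = 46137344.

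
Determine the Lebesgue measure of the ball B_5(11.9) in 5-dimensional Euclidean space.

The n-ball volume is π^(n/2)·r^n/Γ(n/2+1). With n=5, r=11.9: V ≈ 1.25613e+06.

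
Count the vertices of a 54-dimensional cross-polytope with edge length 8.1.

Number of vertices = 2n = 108.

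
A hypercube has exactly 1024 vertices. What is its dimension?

2^n = 1024 ⇒ n = log_2(1024) = 10.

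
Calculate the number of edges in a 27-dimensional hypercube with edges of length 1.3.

The 27-cube has n·2^(n-1) = 27·2^26 = 27·67108864 = 1811939328 edges.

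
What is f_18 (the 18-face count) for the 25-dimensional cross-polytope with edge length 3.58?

Number of 18-faces = 2^(18+1) · C(25,18+1) = 524288 · 177100 = 92851404800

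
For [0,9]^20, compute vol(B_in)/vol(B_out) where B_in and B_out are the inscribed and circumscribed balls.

Volume scales as r^n, and r_in/r_out = 1/√20, giving (1/√20)^20 ≈ 9.76562e-14.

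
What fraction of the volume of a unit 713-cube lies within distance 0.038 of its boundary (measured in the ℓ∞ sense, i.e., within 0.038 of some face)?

1 - (1 - 2·0.038)^713 = 1 - 0.924^713 ≈ 1 - 3.343e-25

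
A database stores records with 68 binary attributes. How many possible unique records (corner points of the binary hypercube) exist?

An n-cube has 2^n vertices; for n = 68 that is 2^68 = 295147905179352825856.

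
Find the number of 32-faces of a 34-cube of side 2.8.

Choose 32 of 34 axes to span the face (C(34,32) = 561 ways), then fix each of the remaining 2 coordinates at one of its two extreme values (2^2 = 4 ways): 561·4 = 2244.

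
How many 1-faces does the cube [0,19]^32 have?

Each of the 2^32 = 4294967296 vertices has degree 32; total edges = 32·2^32/2 = 68719476736.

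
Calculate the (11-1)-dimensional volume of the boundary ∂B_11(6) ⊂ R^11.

S = n·V_n(r)/r = 11·V_11(6)/6 (volume-to-surface relation), giving 143327232·π^5/35 ≈ 1.25317e+09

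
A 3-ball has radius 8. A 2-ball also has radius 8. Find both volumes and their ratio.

V_3(8) ≈ 2144.66. V_2(8) ≈ 201.062. Ratio V_3/V_2 ≈ 10.67.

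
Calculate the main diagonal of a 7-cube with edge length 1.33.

Diagonal = √7 · 1.33 ≈ 3.51885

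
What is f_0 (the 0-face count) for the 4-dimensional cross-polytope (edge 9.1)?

Each 0-face is the convex hull of 1 vertex, one chosen as ±e_i from each of 1 distinct axis: 2^1·C(4,1) = 8.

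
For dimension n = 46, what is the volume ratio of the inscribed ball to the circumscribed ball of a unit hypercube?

V_in/V_out = n^(-n/2) = 46^(-46/2) ≈ 5.70913e-39.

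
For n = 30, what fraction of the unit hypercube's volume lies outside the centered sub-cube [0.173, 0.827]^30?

The inner cube has side 1-2·0.173 = 0.654 and volume (0.654)^30 ≈ 2.933e-06, so the shell holds 0.9999970669 of the volume.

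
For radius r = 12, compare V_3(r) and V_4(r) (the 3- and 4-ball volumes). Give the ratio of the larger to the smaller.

V_3(12) ≈ 7238.23, V_4(12) ≈ 102328. The 4-ball is larger by a factor of 14.14.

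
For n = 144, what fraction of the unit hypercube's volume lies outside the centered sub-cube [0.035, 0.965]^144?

The inner cube has side 1-2·0.035 = 0.93 and volume (0.93)^144 ≈ 2.894e-05, so the shell holds 0.999971 of the volume.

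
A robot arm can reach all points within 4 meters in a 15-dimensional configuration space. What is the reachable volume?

The n-ball volume is π^(n/2)·r^n/Γ(n/2+1). With n=15, r=4: V = 274877906944·π^7/2027025 ≈ 4.09572e+08.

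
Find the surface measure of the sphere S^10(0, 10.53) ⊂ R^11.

The surface area of an n-ball is 2π^(n/2) r^(n-1) / Γ(n/2). For n=11, r=10.53: 3.47361e+11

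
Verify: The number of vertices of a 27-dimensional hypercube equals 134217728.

True. The 27-cube has 2^27 = 134217728 vertices.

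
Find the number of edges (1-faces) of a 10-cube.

An n-cube has C(n,k)·2^(n-k) k-faces. Here C(10,1)·2^9 = 10·512 = 5120.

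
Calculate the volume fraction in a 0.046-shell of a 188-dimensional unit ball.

V(inner)/V(outer) = ((1-0.046)/1)^188 ≈ 0.0001429, so the shell fraction is 0.999857.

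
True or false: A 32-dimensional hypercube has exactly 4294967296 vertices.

True. The 32-cube has 2^32 = 4294967296 vertices.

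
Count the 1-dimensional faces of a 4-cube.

An n-cube has n·2^(n-1) edges. With n = 4: 4·8 = 32.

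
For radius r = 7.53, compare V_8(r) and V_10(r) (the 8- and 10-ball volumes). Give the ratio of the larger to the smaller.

V_8(7.53) ≈ 4.19516e+07, V_10(7.53) ≈ 1.49458e+09. The 10-ball is larger by a factor of 35.63.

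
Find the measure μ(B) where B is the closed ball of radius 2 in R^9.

Volume = π^{9/2}·(2)^9/Γ(11/2) = 16384·π^4/945 ≈ 1688.84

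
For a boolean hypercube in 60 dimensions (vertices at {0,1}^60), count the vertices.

The 60-cube has 2^60 = 1152921504606846976 vertices.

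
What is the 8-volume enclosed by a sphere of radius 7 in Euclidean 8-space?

Volume = π^{8/2}·(7)^8/Γ(5) = 5764801·π^4/24 ≈ 2.33977e+07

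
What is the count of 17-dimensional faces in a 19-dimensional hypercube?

Number of 17-faces = C(19,17) · 2^(19-17) = 171 · 4 = 684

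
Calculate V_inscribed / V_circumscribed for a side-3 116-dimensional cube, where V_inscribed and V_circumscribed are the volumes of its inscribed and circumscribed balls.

The radii are 3/2 and 3√116/2, so the volume ratio is (1/√116)^116 = 116^{-116/2} ≈ 1.82573e-120.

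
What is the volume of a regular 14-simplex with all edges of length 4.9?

V_14 = √(15) · 4.9^14 / (14! · 2^(14/2)) ≈ 0.00159651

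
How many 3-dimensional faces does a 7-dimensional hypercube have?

Number of 3-faces = C(7,3) · 2^(7-3) = 35 · 16 = 560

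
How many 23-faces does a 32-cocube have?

Each 23-face is the convex hull of 24 vertices, one chosen as ±e_i from each of 24 distinct axes: 2^24·C(32,24) = 176467791052800.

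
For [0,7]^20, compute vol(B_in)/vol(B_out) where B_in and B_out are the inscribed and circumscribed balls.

V_in / V_out = (r_in/r_out)^20 = (1/√20)^20 = 20^(-20/2) ≈ 9.76562e-14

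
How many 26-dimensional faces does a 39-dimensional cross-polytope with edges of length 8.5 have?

Number of 26-faces = 2^(26+1) · C(39,26+1) = 134217728 · 3910797436 = 524898346528145408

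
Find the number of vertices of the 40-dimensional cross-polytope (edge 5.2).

The 40-dimensional cross-polytope has 2n = 2·40 = 80 vertices.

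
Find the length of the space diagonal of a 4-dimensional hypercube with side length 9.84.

Diagonal = √4 · 9.84 = 19.68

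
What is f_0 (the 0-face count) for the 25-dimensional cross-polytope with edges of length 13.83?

An n-cross-polytope has 2^(k+1)·C(n,k+1) k-faces. Here 2^1·C(25,1) = 2·25 = 50.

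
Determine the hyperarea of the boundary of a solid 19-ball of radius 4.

|∂B_19(4)| = 70368744177664·π^9/34459425 ≈ 6.08724e+10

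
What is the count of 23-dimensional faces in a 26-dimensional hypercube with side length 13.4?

Choose 23 of 26 axes to span the face (C(26,23) = 2600 ways), then fix each of the remaining 3 coordinates at one of its two extreme values (2^3 = 8 ways): 2600·8 = 20800.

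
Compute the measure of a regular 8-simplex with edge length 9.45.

For a regular n-simplex with edge a, V = (a^n / n!)·√((n+1)/2^n). With a=9.45, n=8: V ≈ 295.757.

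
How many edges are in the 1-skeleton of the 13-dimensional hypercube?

Each of the 2^13 = 8192 vertices has degree 13; total edges = 13·2^13/2 = 53248.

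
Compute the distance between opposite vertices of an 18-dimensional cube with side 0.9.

Diagonal = √18 · 0.9 ≈ 3.81838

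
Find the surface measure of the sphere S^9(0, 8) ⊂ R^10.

|∂B_10(8)| = 33554432·π^5/3 ≈ 3.42277e+09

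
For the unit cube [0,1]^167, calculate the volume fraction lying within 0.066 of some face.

Shell fraction = 1 - (1-0.132)^167 ≈ 1 - 5.405e-11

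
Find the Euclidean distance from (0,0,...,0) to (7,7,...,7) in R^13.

d = √(7² + 7² + ... + 7²) [13 terms] = √(13·7²) = 7√13 ≈ 25.2389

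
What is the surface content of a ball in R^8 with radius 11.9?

|∂B_8(11.9)| ≈ 1.09725e+09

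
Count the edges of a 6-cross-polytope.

f_1(6-orthoplex) = 2^2 · (6 choose 2) = 60.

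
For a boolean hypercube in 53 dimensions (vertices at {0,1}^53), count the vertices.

Number of vertices = 2^53 = 9007199254740992.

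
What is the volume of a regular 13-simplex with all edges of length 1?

For a regular n-simplex with edge a, V = (a^n / n!)·√((n+1)/2^n). With a=1, n=13: V ≈ 6.63879e-12.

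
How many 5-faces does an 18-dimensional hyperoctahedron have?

An n-cross-polytope has 2^(k+1)·C(n,k+1) k-faces. Here 2^6·C(18,6) = 64·18564 = 1188096.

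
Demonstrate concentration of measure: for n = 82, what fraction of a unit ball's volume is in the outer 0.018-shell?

1 - (1-0.018)^82 ≈ 0.774502 ≈ 77.45%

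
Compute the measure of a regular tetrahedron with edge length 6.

Volume = (√2/12) · 6³ = 25.4558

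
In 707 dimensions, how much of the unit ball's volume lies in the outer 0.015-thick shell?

1 - (1-0.015)^707 ≈ 0.999977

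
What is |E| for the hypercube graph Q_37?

Number of 1-faces = C(37,1)·2^(37-1) = 37·68719476736 = 2542620639232.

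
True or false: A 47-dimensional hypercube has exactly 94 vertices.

False. The 47-cube has 2^47 = 140737488355328 vertices.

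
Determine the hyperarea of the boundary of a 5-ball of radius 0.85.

S = n·V_n(r)/r = 5·V_5(0.85)/0.85 (volume-to-surface relation), giving 13.7387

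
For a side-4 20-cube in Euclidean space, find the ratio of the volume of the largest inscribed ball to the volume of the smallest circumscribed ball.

V_in/V_out = n^(-n/2) = 20^(-20/2) ≈ 9.76562e-14.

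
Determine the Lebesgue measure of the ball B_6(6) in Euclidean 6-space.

V = 7776·π^3 ≈ 241105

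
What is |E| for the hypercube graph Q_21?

Number of 1-faces = C(21,1)·2^(21-1) = 21·1048576 = 22020096.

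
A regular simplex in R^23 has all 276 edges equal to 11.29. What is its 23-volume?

For a regular n-simplex with edge a, V = (a^n / n!)·√((n+1)/2^n). With a=11.29, n=23: V ≈ 0.106593.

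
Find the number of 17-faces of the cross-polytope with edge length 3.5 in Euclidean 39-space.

Number of 17-faces = 2^(17+1) · C(39,17+1) = 262144 · 62359143990 = 16347075442114560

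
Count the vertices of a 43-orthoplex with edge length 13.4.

Number of vertices = 2n = 86.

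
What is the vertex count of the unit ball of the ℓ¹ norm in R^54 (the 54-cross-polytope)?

An n-cross-polytope has 2n vertices; here n = 54, giving 108.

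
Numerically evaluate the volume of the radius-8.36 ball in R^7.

Volume = π^{7/2}·(8.36)^7/Γ(9/2) ≈ 1.34842e+07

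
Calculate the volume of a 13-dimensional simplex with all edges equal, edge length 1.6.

For a regular n-simplex with edge a, V = (a^n / n!)·√((n+1)/2^n). With a=1.6, n=13: V ≈ 2.98984e-09.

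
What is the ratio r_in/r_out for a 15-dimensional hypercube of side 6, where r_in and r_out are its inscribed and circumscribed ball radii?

r_in / r_out = (6/2) / (6√15/2) = 1/√15 ≈ 0.258199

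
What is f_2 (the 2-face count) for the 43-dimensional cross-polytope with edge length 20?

Number of 2-faces = 2^(2+1) · C(43,2+1) = 8 · 12341 = 98728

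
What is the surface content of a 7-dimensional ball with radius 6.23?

|∂B_7(6.23)| ≈ 1.93378e+06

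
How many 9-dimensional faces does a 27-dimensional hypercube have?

f_9(27-cube) = (27 choose 9) · 2^18 = 1228623052800.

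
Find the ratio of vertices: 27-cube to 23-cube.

The 27-cube has 2^27 = 134217728 vertices. The 23-cube has 2^23 = 8388608 vertices. Ratio: 134217728/8388608 = 16.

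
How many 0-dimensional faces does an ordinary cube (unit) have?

Choose 0 of 3 axes to span the face (C(3,0) = 1 way), then fix each of the remaining 3 coordinates at one of its two extreme values (2^3 = 8 ways): 1·8 = 8.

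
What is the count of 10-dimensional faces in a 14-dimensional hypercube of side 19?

An n-cube has C(n,k)·2^(n-k) k-faces. Here C(14,10)·2^4 = 1001·16 = 16016.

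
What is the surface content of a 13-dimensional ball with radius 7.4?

S_13(7.4) = 2·π^(13/2)·(7.4)^12 / Γ(13/2) ≈ 3.19202e+11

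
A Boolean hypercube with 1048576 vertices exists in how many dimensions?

2^n = 1048576 ⇒ n = log_2(1048576) = 20.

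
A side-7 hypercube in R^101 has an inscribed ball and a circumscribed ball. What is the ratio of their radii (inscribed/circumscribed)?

r_in = 7/2 (half the side); r_out = 7√101/2 (half the diagonal). Ratio = 1/√101 ≈ 0.0995037.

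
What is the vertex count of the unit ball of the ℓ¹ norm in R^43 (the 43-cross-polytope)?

The vertices are ±e_1, ..., ±e_43, so there are 2·43 = 86.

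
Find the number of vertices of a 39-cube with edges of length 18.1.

The 39-cube has 2^39 = 549755813888 vertices.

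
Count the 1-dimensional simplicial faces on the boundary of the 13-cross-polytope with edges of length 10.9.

An n-cross-polytope has 2^(k+1)·C(n,k+1) k-faces. Here 2^2·C(13,2) = 4·78 = 312.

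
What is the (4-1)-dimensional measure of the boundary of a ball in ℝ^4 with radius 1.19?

S = n·V_n(r)/r = 4·V_4(1.19)/1.19 (volume-to-surface relation), giving 33.2637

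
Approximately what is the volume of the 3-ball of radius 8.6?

The n-ball volume is π^(n/2)·r^n/Γ(n/2+1). With n=3, r=8.6: V ≈ 2664.31.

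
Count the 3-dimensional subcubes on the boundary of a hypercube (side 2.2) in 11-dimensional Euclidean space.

An n-cube has C(n,k)·2^(n-k) k-faces. Here C(11,3)·2^8 = 165·256 = 42240.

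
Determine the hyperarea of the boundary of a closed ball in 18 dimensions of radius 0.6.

S_18(0.6) = 2·π^(18/2)·(0.6)^17 / Γ(18/2) ≈ 0.000250282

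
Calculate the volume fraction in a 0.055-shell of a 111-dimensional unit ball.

1 - (1-0.055)^111 ≈ 0.998125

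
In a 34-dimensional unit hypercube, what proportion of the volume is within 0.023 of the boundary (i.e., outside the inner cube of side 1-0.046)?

Shell fraction = 1 - (1-0.046)^34 ≈ 0.798328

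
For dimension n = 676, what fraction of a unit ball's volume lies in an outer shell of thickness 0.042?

1 - (1-0.042)^676 ≈ 1 - 2.53e-13 ≈ (100 - 2.53e-11)%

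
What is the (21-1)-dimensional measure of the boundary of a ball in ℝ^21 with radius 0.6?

The surface area of an n-ball is 2π^(n/2) r^(n-1) / Γ(n/2). For n=21, r=0.6: 1.07101e-05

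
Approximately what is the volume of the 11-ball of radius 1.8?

The n-ball volume is π^(n/2)·r^n/Γ(n/2+1). With n=11, r=1.8: V ≈ 1210.88.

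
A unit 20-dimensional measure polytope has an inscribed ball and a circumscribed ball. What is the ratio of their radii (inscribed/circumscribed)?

r_in / r_out = (1/2) / (1√20/2) = 1/√20 ≈ 0.223607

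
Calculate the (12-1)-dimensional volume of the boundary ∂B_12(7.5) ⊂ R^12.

S_12(7.5) = 2·π^(12/2)·(7.5)^11 / Γ(12/2) = 576650390625·π^6/8192 ≈ 6.7674e+10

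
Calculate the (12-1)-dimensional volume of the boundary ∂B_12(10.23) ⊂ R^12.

S = n·V_n(r)/r = 12·V_12(10.23)/10.23 (volume-to-surface relation), giving 2.05769e+12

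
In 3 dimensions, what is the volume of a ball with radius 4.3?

Volume = π^{3/2}·(4.3)^3/Γ(5/2) ≈ 333.038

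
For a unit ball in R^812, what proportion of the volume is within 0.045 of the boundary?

1 - (1-0.045)^812 ≈ 1 - 5.791e-17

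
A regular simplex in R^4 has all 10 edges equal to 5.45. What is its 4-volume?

Volume = 5.45^4 · √(5/2^4) / 4! ≈ 20.5494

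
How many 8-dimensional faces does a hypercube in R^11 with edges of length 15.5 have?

f_8(11-cube) = (11 choose 8) · 2^3 = 1320.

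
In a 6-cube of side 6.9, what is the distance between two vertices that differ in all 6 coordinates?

d = √(6.9² + 6.9² + ... + 6.9²) [6 terms] = √(6·6.9²) = 6.9√6 ≈ 16.9015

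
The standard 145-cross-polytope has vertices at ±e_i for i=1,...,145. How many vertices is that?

The 145-dimensional cross-polytope has 2n = 2·145 = 290 vertices.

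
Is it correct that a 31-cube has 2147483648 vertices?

True. The 31-cube has 2^31 = 2147483648 vertices.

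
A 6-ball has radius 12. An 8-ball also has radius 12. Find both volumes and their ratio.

V_6(12) ≈ 1.54307e+07. V_8(12) ≈ 1.74517e+09. Ratio V_6/V_8 ≈ 0.008842.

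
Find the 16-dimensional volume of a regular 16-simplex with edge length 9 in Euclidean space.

For a regular n-simplex with edge a, V = (a^n / n!)·√((n+1)/2^n). With a=9, n=16: V ≈ 1.42641.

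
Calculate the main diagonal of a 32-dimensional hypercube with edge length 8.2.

The space diagonal of an n-cube of side s is s√n. Here 8.2·√32 ≈ 46.3862.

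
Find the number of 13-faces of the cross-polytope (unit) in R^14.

f_13(14-orthoplex) = 2^14 · (14 choose 14) = 16384.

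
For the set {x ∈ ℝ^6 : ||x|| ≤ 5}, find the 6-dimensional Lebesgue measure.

Volume = π^{6/2}·(5)^6/Γ(4) = 15625·π^3/6 ≈ 80745.5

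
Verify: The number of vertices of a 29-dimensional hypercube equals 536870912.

True. The 29-cube has 2^29 = 536870912 vertices.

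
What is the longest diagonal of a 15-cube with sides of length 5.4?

Diagonal = √15 · 5.4 ≈ 20.9141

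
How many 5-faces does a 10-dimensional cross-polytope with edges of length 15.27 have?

Number of 5-faces = 2^(5+1) · C(10,5+1) = 64 · 210 = 13440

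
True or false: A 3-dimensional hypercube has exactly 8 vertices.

True. The 3-cube has 2^3 = 8 vertices.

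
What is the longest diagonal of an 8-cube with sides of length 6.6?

d = √(6.6² + 6.6² + ... + 6.6²) [8 terms] = √(8·6.6²) = 6.6√8 ≈ 18.6676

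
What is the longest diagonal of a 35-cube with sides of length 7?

Diagonal = √35 · 7 ≈ 41.4126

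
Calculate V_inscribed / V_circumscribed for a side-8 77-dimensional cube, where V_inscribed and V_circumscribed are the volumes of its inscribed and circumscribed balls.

The radii are 8/2 and 8√77/2, so the volume ratio is (1/√77)^77 = 77^{-77/2} ≈ 2.34481e-73.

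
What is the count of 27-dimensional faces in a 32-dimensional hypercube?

Choose 27 of 32 axes to span the face (C(32,27) = 201376 ways), then fix each of the remaining 5 coordinates at one of its two extreme values (2^5 = 32 ways): 201376·32 = 6444032.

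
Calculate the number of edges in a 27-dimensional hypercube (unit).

The 27-cube has n·2^(n-1) = 27·2^26 = 27·67108864 = 1811939328 edges.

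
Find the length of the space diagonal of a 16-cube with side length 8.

Diagonal = √16 · 8 = 32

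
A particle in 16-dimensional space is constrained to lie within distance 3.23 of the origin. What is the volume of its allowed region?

V_16(3.23) = π^(16/2) · (3.23)^16 / Γ(16/2 + 1) ≈ 3.30308e+07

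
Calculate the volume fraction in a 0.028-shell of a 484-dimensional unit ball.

V(inner)/V(outer) = ((1-0.028)/1)^484 ≈ 1.073e-06, so the shell fraction is 0.9999989273.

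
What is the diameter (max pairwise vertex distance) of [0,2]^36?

||(2,2,...,2)|| = √(36)·2 = 12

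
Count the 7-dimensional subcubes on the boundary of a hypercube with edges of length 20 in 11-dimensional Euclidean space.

An n-cube has C(n,k)·2^(n-k) k-faces. Here C(11,7)·2^4 = 330·16 = 5280.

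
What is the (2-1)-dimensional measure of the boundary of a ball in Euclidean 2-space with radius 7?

S = n·V_n(r)/r = 2·V_2(7)/7 (volume-to-surface relation), giving 2πr = 2π·7 ≈ 43.9823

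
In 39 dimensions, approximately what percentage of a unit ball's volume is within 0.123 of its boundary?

1 - (1-0.123)^39 ≈ 0.994016 ≈ 99.40%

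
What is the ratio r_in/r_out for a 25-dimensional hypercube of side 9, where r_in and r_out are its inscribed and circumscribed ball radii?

Ratio = (s/2)/(s√25/2) = 25^(-1/2) ≈ 0.2.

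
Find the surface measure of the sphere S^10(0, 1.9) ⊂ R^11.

|∂B_11(1.9)| ≈ 12706.7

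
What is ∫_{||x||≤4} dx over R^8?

V = 8192·π^4/3 ≈ 265992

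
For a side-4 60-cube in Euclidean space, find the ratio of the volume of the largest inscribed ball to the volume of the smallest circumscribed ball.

Volume scales as r^n, and r_in/r_out = 1/√60, giving (1/√60)^60 ≈ 4.52337e-54.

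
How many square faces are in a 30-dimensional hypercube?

f_2(30-cube) = (30 choose 2) · 2^28 = 116769423360.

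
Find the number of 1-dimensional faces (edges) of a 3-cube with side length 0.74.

Each of the 2^3 = 8 vertices has degree 3; total edges = 3·2^3/2 = 12.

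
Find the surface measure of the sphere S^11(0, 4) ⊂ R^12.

The surface area of an n-ball is 2π^(n/2) r^(n-1) / Γ(n/2). For n=12, r=4: 1048576·π^6/15 ≈ 6.7206e+07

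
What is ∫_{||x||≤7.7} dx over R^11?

V_11(7.7) = π^(11/2) · (7.7)^11 / Γ(11/2 + 1) ≈ 1.06293e+10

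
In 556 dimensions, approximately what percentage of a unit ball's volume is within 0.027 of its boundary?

1 - (1-0.027)^556 ≈ 0.9999997541 ≈ 99.999975%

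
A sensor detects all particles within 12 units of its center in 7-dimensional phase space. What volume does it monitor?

Volume = π^{7/2}·(12)^7/Γ(9/2) = 191102976·π^3/35 ≈ 1.69297e+08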